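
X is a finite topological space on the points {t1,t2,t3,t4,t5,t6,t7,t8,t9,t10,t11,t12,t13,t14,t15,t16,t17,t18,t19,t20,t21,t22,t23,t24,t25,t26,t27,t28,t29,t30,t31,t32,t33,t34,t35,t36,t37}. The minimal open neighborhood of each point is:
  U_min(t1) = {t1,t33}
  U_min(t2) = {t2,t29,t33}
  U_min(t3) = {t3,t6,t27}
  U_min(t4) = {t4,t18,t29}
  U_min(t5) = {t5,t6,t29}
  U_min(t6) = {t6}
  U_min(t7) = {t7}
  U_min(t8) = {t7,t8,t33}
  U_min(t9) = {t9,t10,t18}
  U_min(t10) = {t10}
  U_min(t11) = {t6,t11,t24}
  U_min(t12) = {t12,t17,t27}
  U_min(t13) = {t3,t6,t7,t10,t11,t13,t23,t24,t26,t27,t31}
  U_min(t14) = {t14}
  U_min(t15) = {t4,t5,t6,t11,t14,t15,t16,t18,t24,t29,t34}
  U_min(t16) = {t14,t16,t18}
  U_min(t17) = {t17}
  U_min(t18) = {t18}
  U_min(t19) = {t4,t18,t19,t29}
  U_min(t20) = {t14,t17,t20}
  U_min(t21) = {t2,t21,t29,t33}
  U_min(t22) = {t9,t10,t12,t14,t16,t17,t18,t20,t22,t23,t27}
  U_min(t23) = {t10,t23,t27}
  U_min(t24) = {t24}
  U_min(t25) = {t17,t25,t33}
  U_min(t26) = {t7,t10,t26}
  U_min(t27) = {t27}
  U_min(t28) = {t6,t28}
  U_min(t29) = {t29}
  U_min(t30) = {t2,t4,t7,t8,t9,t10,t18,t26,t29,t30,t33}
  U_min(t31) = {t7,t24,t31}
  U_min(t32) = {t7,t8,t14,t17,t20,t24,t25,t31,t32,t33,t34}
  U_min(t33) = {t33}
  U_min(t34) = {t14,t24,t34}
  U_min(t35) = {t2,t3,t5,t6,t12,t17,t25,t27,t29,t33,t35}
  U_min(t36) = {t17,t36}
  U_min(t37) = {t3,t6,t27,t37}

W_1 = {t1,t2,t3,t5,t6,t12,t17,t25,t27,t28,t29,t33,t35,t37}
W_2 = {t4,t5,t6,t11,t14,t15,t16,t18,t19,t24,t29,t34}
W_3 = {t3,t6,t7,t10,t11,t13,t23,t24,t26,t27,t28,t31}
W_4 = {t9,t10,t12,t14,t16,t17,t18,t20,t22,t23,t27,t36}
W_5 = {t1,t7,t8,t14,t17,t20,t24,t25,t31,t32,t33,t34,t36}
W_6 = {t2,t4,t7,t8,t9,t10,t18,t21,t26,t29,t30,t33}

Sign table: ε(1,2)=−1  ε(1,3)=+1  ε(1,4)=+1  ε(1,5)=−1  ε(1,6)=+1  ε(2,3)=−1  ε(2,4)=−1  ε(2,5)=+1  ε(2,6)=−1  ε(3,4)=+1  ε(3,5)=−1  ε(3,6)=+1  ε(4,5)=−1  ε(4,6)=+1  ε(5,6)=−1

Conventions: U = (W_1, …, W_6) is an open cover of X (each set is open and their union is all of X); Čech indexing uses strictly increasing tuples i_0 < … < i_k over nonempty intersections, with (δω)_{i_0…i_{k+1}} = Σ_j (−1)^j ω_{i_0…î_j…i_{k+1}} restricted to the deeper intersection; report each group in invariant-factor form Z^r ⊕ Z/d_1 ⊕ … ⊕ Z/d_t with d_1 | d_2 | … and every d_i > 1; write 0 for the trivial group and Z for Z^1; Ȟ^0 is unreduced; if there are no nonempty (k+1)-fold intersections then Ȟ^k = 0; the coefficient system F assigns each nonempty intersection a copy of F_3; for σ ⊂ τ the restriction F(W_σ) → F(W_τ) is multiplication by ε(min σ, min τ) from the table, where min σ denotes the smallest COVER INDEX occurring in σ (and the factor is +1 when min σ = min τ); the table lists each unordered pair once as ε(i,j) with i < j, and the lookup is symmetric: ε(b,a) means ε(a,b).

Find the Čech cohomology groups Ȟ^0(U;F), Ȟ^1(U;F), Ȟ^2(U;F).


intersection data:
  W12={t5,t6,t29} W13={t3,t6,t27,t28} W14={t12,t17,t27} W15={t1,t17,t25,t33} W16={t2,t29,t33} W23={t6,t11,t24} W24={t14,t16,t18} W25={t14,t24,t34} W26={t4,t18,t29} W34={t10,t23,t27} W35={t7,t24,t31} W36={t7,t10,t26} W45={t14,t17,t20,t36} W46={t9,t10,t18} W56={t7,t8,t33}
  W123={t6} W126={t29} W134={t27} W145={t17} W156={t33} W235={t24} W245={t14} W246={t18} W346={t10} W356={t7}
C dims 6,15,10; δ0: rk_F3 5; δ1: rk_F3 10
Ȟ^0 = (6 − 5) − 0 = 1, so Ȟ^0 ≅ Z/3
Ȟ^1 = (15 − 10) − 5 = 0, so Ȟ^1 ≅ 0
Ȟ^2 = (10 − 0) − 10 = 0, so Ȟ^2 ≅ 0

Ȟ^0 ≅ Z/3, Ȟ^1 ≅ 0, Ȟ^2 ≅ 0


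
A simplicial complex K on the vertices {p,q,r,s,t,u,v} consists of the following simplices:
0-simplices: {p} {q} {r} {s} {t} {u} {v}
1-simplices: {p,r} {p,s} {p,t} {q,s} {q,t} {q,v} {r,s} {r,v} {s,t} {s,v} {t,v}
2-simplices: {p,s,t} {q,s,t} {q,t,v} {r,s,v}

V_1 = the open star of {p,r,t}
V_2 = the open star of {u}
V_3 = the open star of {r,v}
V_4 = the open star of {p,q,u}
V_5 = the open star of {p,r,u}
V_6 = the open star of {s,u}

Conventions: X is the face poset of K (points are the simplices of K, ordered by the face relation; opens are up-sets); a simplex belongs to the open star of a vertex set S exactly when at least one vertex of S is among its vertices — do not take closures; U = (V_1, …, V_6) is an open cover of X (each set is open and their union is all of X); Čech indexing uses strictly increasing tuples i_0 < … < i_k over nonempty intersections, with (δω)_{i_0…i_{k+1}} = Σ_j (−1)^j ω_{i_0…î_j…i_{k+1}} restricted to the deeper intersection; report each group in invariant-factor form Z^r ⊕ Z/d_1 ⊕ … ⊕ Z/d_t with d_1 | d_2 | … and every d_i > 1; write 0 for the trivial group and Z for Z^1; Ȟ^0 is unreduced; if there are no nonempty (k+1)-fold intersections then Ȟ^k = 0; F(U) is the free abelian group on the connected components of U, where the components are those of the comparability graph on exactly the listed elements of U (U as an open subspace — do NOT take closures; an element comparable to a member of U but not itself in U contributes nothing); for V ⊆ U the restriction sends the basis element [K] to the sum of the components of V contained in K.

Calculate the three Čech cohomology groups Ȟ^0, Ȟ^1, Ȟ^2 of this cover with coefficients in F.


nonempty overlaps:
  V1={{p},{r},{t},{p,r},{p,s},{p,t},{q,t},{r,s},{r,v},{s,t},{t,v},{p,s,t},{q,s,t},{q,t,v},{r,s,v}} V2={{u}} V3={{r},{v},{p,r},{q,v},{r,s},{r,v},{s,v},{t,v},{q,t,v},{r,s,v}} V4={{p},{q},{u},{p,r},{p,s},{p,t},{q,s},{q,t},{q,v},{p,s,t},{q,s,t},{q,t,v}} V5={{p},{r},{u},{p,r},{p,s},{p,t},{r,s},{r,v},{p,s,t},{r,s,v}} V6={{s},{u},{p,s},{q,s},{r,s},{s,t},{s,v},{p,s,t},{q,s,t},{r,s,v}}
  V13={{r},{p,r},{r,s},{r,v},{t,v},{q,t,v},{r,s,v}} V14={{p},{p,r},{p,s},{p,t},{q,t},{p,s,t},{q,s,t},{q,t,v}} V15={{p},{r},{p,r},{p,s},{p,t},{r,s},{r,v},{p,s,t},{r,s,v}} V16={{p,s},{r,s},{s,t},{p,s,t},{q,s,t},{r,s,v}} V24={{u}} V25={{u}} V26={{u}} V34={{p,r},{q,v},{q,t,v}} V35={{r},{p,r},{r,s},{r,v},{r,s,v}} V36={{r,s},{s,v},{r,s,v}} V45={{p},{u},{p,r},{p,s},{p,t},{p,s,t}} V46={{u},{p,s},{q,s},{p,s,t},{q,s,t}} V56={{u},{p,s},{r,s},{p,s,t},{r,s,v}}
  V134={{p,r},{q,t,v}} V135={{r},{p,r},{r,s},{r,v},{r,s,v}} V136={{r,s},{r,s,v}} V145={{p},{p,r},{p,s},{p,t},{p,s,t}} V146={{p,s},{p,s,t},{q,s,t}} V156={{p,s},{r,s},{p,s,t},{r,s,v}} V245={{u}} V246={{u}} V256={{u}} V345={{p,r}} V356={{r,s},{r,s,v}} V456={{u},{p,s},{p,s,t}}
  V1345={{p,r}} V1356={{r,s},{r,s,v}} V1456={{p,s},{p,s,t}} V2456={{u}}
components per intersection:
  V1: {{p},{r},{t},{p,r},{p,s},{p,t},{q,t},{r,s},{r,v},{s,t},{t,v},{p,s,t},{q,s,t},{q,t,v},{r,s,v}}
  V2: {{u}}
  V3: {{r},{v},{p,r},{q,v},{r,s},{r,v},{s,v},{t,v},{q,t,v},{r,s,v}}
  V4: {{p},{p,r},{p,s},{p,t},{p,s,t}} {{q},{q,s},{q,t},{q,v},{q,s,t},{q,t,v}} {{u}}
  V5: {{p},{r},{p,r},{p,s},{p,t},{r,s},{r,v},{p,s,t},{r,s,v}} {{u}}
  V6: {{s},{p,s},{q,s},{r,s},{s,t},{s,v},{p,s,t},{q,s,t},{r,s,v}} {{u}}
  V13: {{r},{p,r},{r,s},{r,v},{r,s,v}} {{t,v},{q,t,v}}
  V14: {{p},{p,r},{p,s},{p,t},{p,s,t}} {{q,t},{q,s,t},{q,t,v}}
  V15: {{p},{r},{p,r},{p,s},{p,t},{r,s},{r,v},{p,s,t},{r,s,v}}
  V16: {{p,s},{s,t},{p,s,t},{q,s,t}} {{r,s},{r,s,v}}
  V24: {{u}}
  V25: {{u}}
  V26: {{u}}
  V34: {{p,r}} {{q,v},{q,t,v}}
  V35: {{r},{p,r},{r,s},{r,v},{r,s,v}}
  V36: {{r,s},{s,v},{r,s,v}}
  V45: {{p},{p,r},{p,s},{p,t},{p,s,t}} {{u}}
  V46: {{u}} {{p,s},{p,s,t}} {{q,s},{q,s,t}}
  V56: {{u}} {{p,s},{p,s,t}} {{r,s},{r,s,v}}
  V134: {{p,r}} {{q,t,v}}
  V135: {{r},{p,r},{r,s},{r,v},{r,s,v}}
  V136: {{r,s},{r,s,v}}
  V145: {{p},{p,r},{p,s},{p,t},{p,s,t}}
  V146: {{p,s},{p,s,t}} {{q,s,t}}
  V156: {{p,s},{p,s,t}} {{r,s},{r,s,v}}
  V245: {{u}}
  V246: {{u}}
  V256: {{u}}
  V345: {{p,r}}
  V356: {{r,s},{r,s,v}}
  V456: {{u}} {{p,s},{p,s,t}}
  V1345: {{p,r}}
  V1356: {{r,s},{r,s,v}}
  V1456: {{p,s},{p,s,t}}
  V2456: {{u}}
C dims 10,22,16,4; δ0: rk 8, SNF 1^8; δ1: rk 12, SNF 1^12; δ2: rk 4, SNF 1^4
degree 0: 10−8−0 = 2 → Ȟ^0 ≅ Z^2
degree 1: 22−12−8 = 2 → Ȟ^1 ≅ Z^2
degree 2: 16−4−12 = 0 → Ȟ^2 ≅ 0

Ȟ^0 = Z^2,  Ȟ^1 = Z^2,  Ȟ^2 = 0


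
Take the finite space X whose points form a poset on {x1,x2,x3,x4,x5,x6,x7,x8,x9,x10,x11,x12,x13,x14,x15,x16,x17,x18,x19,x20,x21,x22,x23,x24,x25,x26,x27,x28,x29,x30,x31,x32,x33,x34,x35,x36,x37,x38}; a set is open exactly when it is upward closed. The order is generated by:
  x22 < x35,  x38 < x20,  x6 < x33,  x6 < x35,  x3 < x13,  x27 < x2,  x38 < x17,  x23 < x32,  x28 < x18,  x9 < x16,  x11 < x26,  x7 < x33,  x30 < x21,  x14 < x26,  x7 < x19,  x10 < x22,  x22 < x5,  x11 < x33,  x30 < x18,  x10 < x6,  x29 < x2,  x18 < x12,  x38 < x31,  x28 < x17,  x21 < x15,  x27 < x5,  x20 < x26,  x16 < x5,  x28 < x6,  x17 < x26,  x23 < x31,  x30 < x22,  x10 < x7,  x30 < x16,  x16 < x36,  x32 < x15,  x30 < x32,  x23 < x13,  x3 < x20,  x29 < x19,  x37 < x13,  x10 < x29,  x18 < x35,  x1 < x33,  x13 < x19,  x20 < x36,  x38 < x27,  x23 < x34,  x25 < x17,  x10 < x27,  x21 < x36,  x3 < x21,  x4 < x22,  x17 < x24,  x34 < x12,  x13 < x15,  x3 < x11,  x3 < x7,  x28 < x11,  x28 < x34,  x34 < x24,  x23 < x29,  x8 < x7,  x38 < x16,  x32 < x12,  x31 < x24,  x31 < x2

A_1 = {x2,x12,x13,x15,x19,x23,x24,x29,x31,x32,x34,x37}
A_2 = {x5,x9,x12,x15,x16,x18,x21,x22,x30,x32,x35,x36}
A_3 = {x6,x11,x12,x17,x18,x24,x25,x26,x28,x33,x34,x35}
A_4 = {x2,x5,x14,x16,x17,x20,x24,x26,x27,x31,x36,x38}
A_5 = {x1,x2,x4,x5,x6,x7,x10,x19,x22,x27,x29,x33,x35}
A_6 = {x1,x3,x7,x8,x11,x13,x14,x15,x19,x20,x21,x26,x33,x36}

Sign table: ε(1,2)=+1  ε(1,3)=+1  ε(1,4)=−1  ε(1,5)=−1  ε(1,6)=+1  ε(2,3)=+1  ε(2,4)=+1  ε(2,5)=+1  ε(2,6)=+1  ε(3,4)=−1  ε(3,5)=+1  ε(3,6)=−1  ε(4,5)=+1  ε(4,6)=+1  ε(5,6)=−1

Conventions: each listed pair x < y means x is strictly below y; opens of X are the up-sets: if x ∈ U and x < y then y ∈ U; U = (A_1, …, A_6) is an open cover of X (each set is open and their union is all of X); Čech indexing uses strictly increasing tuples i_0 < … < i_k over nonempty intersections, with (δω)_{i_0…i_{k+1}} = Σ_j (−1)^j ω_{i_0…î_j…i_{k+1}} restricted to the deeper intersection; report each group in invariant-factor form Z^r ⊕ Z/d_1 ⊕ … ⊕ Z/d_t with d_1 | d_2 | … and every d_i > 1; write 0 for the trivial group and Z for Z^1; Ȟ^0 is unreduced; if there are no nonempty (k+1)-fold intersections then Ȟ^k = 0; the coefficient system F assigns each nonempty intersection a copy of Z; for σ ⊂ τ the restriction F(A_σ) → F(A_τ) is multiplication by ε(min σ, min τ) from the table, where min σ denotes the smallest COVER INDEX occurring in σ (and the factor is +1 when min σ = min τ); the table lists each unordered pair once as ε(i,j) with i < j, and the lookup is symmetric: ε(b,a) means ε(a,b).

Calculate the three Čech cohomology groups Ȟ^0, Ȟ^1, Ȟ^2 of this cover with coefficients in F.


Ȟ^0 = 0, Ȟ^1 = Z/2, Ȟ^2 = Z

nerve of the cover:
  A12={x12,x15,x32} A13={x12,x24,x34} A14={x2,x24,x31} A15={x2,x19,x29} A16={x13,x15,x19} A23={x12,x18,x35} A24={x5,x16,x36} A25={x5,x22,x35} A26={x15,x21,x36} A34={x17,x24,x26} A35={x6,x33,x35} A36={x11,x26,x33} A45={x2,x5,x27} A46={x14,x20,x26,x36} A56={x1,x7,x19,x33}
  A123={x12} A126={x15} A134={x24} A145={x2} A156={x19} A235={x35} A245={x5} A246={x36} A346={x26} A356={x33}
C dims 6,15,10; δ0: rk 6, SNF 1^5·2; δ1: rk 9, SNF 1^9
Ȟ^0 = (6 − 6) − 0 = 0, so Ȟ^0 ≅ 0
Ȟ^1 = (15 − 9) − 6 = 0 plus torsion [2], so Ȟ^1 ≅ Z/2
Ȟ^2 = (10 − 0) − 9 = 1, so Ȟ^2 ≅ Z


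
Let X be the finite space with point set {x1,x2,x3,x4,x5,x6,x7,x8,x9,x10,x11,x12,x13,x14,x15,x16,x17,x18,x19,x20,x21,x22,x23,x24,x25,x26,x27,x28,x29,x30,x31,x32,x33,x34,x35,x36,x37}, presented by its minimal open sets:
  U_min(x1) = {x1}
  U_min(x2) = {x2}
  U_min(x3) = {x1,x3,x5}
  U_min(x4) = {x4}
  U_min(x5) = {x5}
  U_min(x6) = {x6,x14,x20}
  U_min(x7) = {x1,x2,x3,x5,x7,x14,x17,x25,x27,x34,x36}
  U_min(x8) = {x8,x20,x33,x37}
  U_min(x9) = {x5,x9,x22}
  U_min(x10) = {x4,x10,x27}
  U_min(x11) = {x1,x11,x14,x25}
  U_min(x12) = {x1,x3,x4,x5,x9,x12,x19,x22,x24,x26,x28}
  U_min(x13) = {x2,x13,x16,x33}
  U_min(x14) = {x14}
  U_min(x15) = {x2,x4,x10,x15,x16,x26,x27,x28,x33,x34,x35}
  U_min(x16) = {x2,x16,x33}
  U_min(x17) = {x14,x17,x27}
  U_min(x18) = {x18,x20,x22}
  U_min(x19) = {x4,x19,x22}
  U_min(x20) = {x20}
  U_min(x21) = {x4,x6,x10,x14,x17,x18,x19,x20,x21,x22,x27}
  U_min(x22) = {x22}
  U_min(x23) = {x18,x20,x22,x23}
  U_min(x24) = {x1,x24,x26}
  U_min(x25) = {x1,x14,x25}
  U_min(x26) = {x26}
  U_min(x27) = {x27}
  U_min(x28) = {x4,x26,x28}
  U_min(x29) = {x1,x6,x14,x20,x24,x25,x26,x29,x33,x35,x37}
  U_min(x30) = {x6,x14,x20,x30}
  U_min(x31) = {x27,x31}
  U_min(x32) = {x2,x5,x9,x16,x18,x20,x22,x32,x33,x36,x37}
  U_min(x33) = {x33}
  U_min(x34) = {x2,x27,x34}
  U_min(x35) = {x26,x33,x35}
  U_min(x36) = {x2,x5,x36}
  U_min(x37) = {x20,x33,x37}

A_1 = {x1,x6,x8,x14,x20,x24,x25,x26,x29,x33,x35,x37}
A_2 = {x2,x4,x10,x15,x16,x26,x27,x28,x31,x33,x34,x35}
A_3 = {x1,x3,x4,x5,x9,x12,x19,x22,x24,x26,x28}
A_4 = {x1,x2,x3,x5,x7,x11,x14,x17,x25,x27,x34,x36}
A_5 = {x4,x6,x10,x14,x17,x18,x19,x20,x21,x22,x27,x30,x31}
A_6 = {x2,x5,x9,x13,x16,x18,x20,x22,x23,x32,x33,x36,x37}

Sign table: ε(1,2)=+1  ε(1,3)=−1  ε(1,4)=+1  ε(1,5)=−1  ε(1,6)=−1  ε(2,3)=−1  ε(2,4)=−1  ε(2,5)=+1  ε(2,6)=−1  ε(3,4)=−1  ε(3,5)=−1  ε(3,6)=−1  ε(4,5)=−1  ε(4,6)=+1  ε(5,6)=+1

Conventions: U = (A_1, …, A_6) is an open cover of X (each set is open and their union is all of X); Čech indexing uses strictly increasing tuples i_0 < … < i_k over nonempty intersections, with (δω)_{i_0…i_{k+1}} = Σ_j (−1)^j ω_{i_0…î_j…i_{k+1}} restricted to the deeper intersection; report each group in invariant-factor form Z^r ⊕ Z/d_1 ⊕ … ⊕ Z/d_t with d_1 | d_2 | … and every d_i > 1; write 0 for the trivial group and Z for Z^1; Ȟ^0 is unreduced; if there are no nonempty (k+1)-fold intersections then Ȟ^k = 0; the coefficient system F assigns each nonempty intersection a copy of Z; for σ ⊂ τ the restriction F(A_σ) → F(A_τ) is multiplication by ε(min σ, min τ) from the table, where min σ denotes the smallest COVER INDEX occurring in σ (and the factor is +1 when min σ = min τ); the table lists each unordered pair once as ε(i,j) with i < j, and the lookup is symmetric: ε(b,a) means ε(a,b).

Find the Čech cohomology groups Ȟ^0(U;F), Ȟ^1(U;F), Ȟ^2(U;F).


cover nerve:
  A12={x26,x33,x35} A13={x1,x24,x26} A14={x1,x14,x25} A15={x6,x14,x20} A16={x20,x33,x37} A23={x4,x26,x28} A24={x2,x27,x34} A25={x4,x10,x27,x31} A26={x2,x16,x33} A34={x1,x3,x5} A35={x4,x19,x22} A36={x5,x9,x22} A45={x14,x17,x27} A46={x2,x5,x36} A56={x18,x20,x22}
  A123={x26} A126={x33} A134={x1} A145={x14} A156={x20} A235={x4} A245={x27} A246={x2} A346={x5} A356={x22}
C dims 6,15,10; δ0: rk 6, SNF 1^5·2; δ1: rk 9, SNF 1^9
Ȟ^0: (6−6)−0=0 ⇒ 0
Ȟ^1: (15−9)−6=0 plus torsion [2] ⇒ Z/2
Ȟ^2: (10−0)−9=1 ⇒ Z

Ȟ^0 = 0,  Ȟ^1 = Z/2,  Ȟ^2 = Z


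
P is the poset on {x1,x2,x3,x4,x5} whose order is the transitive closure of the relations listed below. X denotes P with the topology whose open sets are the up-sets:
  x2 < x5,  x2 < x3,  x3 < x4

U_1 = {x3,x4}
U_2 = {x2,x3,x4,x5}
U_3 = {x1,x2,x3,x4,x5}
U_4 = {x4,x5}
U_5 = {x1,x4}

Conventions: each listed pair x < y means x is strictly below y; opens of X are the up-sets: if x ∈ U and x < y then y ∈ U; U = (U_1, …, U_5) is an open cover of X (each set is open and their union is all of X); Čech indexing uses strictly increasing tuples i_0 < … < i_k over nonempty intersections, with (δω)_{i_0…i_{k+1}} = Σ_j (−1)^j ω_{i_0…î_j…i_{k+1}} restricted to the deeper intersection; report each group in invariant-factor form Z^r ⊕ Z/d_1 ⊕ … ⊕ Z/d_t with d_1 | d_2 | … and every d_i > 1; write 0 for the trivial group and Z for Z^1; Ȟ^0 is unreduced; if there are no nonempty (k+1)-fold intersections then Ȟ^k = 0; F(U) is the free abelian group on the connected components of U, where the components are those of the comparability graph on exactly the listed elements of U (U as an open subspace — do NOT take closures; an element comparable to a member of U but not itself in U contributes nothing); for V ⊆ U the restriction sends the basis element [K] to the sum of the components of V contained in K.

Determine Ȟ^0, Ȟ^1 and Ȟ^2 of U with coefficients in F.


Ȟ^0 ≅ Z^2; Ȟ^1 ≅ 0; Ȟ^2 ≅ 0

cover nerve:
  U12={x3,x4} U13={x3,x4} U14={x4} U15={x4} U23={x2,x3,x4,x5} U24={x4,x5} U25={x4} U34={x4,x5} U35={x1,x4} U45={x4}
  U123={x3,x4} U124={x4} U125={x4} U134={x4} U135={x4} U145={x4} U234={x4,x5} U235={x4} U245={x4} U345={x4}
  U1234={x4} U1235={x4} U1245={x4} U1345={x4} U2345={x4}
  U12345={x4}
components per intersection:
  U1: {x3,x4}
  U2: {x2,x3,x4,x5}
  U3: {x1} {x2,x3,x4,x5}
  U4: {x4} {x5}
  U5: {x1} {x4}
  U12: {x3,x4}
  U13: {x3,x4}
  U14: {x4}
  U15: {x4}
  U23: {x2,x3,x4,x5}
  U24: {x4} {x5}
  U25: {x4}
  U34: {x4} {x5}
  U35: {x1} {x4}
  U45: {x4}
  U123: {x3,x4}
  U124: {x4}
  U125: {x4}
  U134: {x4}
  U135: {x4}
  U145: {x4}
  U234: {x4} {x5}
  U235: {x4}
  U245: {x4}
  U345: {x4}
  U1234: {x4}
  U1235: {x4}
  U1245: {x4}
  U1345: {x4}
  U2345: {x4}
  U12345: {x4}
C dims 8,13,11,5; δ0: rk 6, SNF 1^6; δ1: rk 7, SNF 1^7; δ2: rk 4, SNF 1^4
Ȟ^0: (8−6)−0=2 ⇒ Z^2
Ȟ^1: (13−7)−6=0 ⇒ 0
Ȟ^2: (11−4)−7=0 ⇒ 0


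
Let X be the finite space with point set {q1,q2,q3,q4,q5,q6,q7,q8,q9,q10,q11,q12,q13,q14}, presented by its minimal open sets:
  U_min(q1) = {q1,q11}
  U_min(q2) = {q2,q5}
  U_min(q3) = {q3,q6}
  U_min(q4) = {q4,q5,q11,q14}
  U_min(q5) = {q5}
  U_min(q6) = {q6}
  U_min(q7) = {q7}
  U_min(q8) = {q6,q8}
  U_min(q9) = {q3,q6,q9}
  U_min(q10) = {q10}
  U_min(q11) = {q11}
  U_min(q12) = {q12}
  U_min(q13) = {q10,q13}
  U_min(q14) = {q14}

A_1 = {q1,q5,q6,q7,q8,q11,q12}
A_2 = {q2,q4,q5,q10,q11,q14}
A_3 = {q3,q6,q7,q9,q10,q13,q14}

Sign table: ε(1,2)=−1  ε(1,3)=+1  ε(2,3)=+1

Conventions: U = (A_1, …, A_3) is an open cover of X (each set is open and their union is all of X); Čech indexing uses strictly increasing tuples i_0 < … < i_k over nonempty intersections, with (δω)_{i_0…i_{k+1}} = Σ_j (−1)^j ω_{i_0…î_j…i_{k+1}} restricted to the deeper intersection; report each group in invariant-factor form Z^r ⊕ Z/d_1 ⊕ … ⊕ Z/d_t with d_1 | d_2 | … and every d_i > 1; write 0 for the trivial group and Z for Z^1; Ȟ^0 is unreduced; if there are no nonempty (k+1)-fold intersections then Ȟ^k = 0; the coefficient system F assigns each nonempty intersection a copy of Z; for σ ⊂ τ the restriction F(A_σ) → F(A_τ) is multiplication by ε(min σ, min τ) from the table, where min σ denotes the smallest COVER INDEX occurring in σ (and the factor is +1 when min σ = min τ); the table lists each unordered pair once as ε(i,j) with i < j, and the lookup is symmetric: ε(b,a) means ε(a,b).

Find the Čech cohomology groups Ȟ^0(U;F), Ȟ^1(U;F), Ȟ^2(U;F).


Ȟ^0 ≅ 0; Ȟ^1 ≅ Z/2; Ȟ^2 ≅ 0

nonempty intersections:
  A12={q5,q11} A13={q6,q7} A23={q10,q14}
C dims 3,3; δ0: rk 3, SNF 1^2·2
Ȟ^0: (3−3)−0=0 ⇒ 0
Ȟ^1: (3−0)−3=0 plus torsion [2] ⇒ Z/2
Ȟ^2: (0−0)−0=0 ⇒ 0


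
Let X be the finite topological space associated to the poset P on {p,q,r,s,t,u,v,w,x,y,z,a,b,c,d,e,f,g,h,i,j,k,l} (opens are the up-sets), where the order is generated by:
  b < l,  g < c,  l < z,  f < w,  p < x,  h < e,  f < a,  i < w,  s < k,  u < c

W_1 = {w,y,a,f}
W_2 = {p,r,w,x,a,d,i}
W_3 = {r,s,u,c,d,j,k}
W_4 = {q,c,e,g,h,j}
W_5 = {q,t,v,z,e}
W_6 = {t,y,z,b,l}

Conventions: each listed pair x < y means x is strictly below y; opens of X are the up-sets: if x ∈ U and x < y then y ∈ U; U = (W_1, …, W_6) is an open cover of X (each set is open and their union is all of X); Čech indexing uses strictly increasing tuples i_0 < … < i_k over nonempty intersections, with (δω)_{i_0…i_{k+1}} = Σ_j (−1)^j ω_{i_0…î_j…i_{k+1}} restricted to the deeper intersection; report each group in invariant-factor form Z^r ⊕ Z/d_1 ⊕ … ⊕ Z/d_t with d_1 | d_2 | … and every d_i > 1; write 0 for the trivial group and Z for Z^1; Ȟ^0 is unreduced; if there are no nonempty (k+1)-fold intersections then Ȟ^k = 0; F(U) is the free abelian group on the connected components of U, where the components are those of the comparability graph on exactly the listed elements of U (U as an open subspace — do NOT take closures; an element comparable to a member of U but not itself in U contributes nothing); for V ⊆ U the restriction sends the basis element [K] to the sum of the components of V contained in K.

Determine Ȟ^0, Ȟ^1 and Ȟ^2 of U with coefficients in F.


nerve simplices:
  W12={w,a} W16={y} W23={r,d} W34={c,j} W45={q,e} W56={t,z}
components per intersection:
  W1: {w,a,f} {y}
  W2: {p,x} {r} {w,i} {a} {d}
  W3: {r} {s,k} {u,c} {d} {j}
  W4: {q} {c,g} {e,h} {j}
  W5: {q} {t} {v} {z} {e}
  W6: {t} {y} {z,b,l}
  W12: {w} {a}
  W16: {y}
  W23: {r} {d}
  W34: {c} {j}
  W45: {q} {e}
  W56: {t} {z}
C dims 24,11; δ0: rk 11, SNF 1^11
degree 0: 24−11−0 = 13 → Ȟ^0 ≅ Z^13
degree 1: 11−0−11 = 0 → Ȟ^1 ≅ 0
degree 2: 0−0−0 = 0 → Ȟ^2 ≅ 0

Ȟ^0 ≅ Z^13,  Ȟ^1 ≅ 0,  Ȟ^2 ≅ 0


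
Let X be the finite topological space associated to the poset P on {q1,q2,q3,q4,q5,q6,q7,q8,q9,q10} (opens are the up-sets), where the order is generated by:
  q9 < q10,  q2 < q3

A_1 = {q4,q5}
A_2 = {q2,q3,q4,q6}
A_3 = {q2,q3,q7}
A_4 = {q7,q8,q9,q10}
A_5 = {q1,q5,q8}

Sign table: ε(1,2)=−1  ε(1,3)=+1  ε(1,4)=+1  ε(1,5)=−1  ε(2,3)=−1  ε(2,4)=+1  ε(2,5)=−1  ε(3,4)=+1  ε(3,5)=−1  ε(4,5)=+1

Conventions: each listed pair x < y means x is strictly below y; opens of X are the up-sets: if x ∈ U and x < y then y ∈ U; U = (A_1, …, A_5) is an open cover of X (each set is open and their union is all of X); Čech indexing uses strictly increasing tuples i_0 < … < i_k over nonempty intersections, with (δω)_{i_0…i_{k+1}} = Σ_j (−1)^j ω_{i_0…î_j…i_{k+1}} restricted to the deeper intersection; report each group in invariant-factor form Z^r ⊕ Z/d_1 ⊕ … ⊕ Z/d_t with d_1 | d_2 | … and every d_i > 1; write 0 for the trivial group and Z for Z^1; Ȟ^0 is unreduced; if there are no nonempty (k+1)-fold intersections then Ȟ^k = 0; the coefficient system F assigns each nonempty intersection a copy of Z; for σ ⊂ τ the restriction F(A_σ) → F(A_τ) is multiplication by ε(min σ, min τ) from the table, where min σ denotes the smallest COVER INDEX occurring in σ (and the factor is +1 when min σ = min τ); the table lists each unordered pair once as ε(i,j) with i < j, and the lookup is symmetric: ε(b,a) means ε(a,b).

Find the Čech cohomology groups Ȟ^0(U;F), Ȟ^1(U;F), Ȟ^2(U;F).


nonempty intersections:
  A12={q4} A15={q5} A23={q2,q3} A34={q7} A45={q8}
C dims 5,5; δ0: rk 5, SNF 1^4·2
Ȟ^0: (5−5)−0=0 ⇒ 0
Ȟ^1: (5−0)−5=0 plus torsion [2] ⇒ Z/2
Ȟ^2: (0−0)−0=0 ⇒ 0

Ȟ^0(U;F) ≅ 0, Ȟ^1(U;F) ≅ Z/2 and Ȟ^2(U;F) ≅ 0


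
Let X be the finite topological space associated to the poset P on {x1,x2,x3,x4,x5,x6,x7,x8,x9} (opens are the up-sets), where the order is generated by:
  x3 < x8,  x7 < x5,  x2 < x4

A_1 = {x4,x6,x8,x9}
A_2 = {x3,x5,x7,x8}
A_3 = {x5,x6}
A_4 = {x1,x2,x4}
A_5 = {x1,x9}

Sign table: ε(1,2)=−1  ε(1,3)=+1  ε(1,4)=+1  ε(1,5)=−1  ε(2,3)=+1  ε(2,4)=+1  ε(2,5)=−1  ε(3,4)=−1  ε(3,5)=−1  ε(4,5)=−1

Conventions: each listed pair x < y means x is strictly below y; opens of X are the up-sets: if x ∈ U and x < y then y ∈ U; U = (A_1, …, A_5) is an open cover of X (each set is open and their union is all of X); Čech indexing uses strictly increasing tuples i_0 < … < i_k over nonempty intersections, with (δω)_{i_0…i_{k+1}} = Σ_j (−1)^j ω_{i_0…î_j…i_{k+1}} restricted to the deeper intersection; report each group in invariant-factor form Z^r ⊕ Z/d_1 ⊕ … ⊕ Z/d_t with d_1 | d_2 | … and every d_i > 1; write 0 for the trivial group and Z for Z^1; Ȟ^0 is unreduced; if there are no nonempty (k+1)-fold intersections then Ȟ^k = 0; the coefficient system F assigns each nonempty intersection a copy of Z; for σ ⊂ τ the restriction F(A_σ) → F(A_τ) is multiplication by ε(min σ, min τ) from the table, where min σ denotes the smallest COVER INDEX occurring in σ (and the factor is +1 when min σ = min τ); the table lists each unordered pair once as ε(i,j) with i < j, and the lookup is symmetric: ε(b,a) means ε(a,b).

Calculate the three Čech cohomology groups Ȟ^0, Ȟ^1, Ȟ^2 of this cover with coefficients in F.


Ȟ^0 ≅ 0, Ȟ^1 ≅ Z ⊕ Z/2, Ȟ^2 ≅ 0

nerve simplices:
  A12={x8} A13={x6} A14={x4} A15={x9} A23={x5} A45={x1}
C dims 5,6; δ0: rk 5, SNF 1^4·2
degree 0: 5−5−0 = 0 → Ȟ^0 ≅ 0
degree 1: 6−0−5 = 1 plus torsion [2] → Ȟ^1 ≅ Z ⊕ Z/2
degree 2: 0−0−0 = 0 → Ȟ^2 ≅ 0


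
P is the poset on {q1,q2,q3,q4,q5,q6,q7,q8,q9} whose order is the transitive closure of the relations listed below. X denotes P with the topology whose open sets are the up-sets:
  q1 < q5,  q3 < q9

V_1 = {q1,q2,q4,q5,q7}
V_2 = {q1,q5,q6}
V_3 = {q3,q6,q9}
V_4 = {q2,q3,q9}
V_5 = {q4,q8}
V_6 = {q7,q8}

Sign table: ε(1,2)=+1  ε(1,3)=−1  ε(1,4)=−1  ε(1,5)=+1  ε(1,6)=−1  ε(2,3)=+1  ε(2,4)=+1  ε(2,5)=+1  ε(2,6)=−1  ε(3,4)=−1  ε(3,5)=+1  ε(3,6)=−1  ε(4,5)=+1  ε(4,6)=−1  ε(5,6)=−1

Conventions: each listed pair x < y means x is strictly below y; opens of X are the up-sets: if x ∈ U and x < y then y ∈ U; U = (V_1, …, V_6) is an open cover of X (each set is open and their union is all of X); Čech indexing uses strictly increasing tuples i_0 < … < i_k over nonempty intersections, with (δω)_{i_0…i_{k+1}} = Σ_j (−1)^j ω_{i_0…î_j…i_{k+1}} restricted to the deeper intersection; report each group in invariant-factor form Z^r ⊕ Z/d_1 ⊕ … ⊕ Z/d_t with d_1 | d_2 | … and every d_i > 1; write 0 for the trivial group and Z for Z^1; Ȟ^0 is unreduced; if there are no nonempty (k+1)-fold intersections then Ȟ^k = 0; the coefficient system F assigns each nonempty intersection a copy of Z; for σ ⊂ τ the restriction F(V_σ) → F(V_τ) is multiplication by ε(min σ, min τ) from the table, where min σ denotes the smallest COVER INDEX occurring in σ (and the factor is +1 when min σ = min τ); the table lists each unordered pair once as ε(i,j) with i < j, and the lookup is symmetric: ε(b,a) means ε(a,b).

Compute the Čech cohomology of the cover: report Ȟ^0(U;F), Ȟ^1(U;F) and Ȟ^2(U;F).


nonempty overlaps:
  V12={q1,q5} V14={q2} V15={q4} V16={q7} V23={q6} V34={q3,q9} V56={q8}
C dims 6,7; δ0: rk 5, SNF 1^5
degree 0: 6−5−0 = 1 → Ȟ^0 ≅ Z
degree 1: 7−0−5 = 2 → Ȟ^1 ≅ Z^2
degree 2: 0−0−0 = 0 → Ȟ^2 ≅ 0

Ȟ^0 ≅ Z,  Ȟ^1 ≅ Z^2,  Ȟ^2 ≅ 0


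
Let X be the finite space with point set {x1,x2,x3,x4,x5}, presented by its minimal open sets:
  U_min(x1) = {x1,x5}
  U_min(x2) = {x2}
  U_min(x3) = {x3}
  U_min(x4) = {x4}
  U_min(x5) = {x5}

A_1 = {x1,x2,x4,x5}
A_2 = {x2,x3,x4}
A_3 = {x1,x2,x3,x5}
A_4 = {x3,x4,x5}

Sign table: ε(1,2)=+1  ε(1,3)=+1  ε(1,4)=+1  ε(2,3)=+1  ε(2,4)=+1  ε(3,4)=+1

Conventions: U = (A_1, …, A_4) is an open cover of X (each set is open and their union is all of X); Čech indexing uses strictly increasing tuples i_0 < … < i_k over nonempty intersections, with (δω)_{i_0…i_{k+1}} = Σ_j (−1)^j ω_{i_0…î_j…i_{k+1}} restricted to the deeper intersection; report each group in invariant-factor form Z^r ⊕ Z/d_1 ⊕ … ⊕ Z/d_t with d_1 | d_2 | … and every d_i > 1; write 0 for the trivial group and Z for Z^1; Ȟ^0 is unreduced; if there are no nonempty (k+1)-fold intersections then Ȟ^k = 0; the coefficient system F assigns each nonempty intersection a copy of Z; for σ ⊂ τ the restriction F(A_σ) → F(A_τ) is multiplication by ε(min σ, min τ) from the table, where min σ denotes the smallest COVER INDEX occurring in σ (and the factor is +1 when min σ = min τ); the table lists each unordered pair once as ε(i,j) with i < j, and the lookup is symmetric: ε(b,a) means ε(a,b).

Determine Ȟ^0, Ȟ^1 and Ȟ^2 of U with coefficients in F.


nonempty overlaps:
  A12={x2,x4} A13={x1,x2,x5} A14={x4,x5} A23={x2,x3} A24={x3,x4} A34={x3,x5}
  A123={x2} A124={x4} A134={x5} A234={x3}
C dims 4,6,4; δ0: rk 3, SNF 1^3; δ1: rk 3, SNF 1^3
degree 0: 4−3−0 = 1 → Ȟ^0 ≅ Z
degree 1: 6−3−3 = 0 → Ȟ^1 ≅ 0
degree 2: 4−0−3 = 1 → Ȟ^2 ≅ Z

Ȟ^0(U;F) ≅ Z, Ȟ^1(U;F) ≅ 0, Ȟ^2(U;F) ≅ Z


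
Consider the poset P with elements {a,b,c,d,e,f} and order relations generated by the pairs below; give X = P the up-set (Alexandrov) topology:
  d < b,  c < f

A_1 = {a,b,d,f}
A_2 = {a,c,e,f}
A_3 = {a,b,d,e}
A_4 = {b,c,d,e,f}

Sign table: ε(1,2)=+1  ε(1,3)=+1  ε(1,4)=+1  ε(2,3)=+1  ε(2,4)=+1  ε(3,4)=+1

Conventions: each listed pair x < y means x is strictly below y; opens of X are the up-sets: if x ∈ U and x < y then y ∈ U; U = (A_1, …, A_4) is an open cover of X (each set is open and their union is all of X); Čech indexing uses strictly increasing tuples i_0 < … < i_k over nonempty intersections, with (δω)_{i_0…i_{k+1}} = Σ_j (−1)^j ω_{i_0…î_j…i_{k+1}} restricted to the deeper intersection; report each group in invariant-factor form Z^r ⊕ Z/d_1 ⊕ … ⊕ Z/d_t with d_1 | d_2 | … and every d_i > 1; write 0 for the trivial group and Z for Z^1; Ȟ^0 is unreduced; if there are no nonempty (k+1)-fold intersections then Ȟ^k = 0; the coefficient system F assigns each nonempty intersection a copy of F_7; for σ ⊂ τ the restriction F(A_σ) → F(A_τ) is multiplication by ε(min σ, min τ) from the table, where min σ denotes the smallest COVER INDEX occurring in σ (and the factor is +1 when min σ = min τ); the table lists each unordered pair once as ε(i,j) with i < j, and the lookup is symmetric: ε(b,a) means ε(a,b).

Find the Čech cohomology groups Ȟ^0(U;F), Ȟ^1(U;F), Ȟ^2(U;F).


nonempty overlaps:
  A12={a,f} A13={a,b,d} A14={b,d,f} A23={a,e} A24={c,e,f} A34={b,d,e}
  A123={a} A124={f} A134={b,d} A234={e}
C dims 4,6,4; δ0: rk_F7 3; δ1: rk_F7 3
degree 0: 4−3−0 = 1 → Ȟ^0 ≅ Z/7
degree 1: 6−3−3 = 0 → Ȟ^1 ≅ 0
degree 2: 4−0−3 = 1 → Ȟ^2 ≅ Z/7

Ȟ^0 ≅ Z/7; Ȟ^1 ≅ 0; Ȟ^2 ≅ Z/7


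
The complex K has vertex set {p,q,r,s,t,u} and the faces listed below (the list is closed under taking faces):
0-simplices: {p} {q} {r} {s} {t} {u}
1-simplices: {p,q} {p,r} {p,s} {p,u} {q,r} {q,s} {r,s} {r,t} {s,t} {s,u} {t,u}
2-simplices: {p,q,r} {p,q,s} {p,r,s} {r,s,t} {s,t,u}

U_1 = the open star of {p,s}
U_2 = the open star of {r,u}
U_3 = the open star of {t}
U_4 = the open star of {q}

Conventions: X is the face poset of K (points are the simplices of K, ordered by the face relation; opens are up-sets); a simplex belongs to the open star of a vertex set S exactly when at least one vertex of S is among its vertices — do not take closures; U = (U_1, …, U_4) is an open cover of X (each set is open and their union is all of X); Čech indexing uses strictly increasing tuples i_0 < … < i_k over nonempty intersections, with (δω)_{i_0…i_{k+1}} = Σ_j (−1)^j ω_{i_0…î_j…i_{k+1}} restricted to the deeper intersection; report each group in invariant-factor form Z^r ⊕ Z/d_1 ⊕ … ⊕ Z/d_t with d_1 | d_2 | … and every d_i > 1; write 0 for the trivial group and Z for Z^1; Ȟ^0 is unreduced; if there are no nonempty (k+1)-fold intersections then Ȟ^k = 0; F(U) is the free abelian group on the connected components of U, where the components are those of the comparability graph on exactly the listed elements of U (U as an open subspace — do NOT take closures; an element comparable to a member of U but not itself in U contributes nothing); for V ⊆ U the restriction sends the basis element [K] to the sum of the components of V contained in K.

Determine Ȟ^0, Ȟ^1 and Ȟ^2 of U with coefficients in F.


Ȟ^0(U;F) ≅ Z, Ȟ^1(U;F) ≅ Z, Ȟ^2(U;F) ≅ 0

nonempty overlaps:
  U1={{p},{s},{p,q},{p,r},{p,s},{p,u},{q,s},{r,s},{s,t},{s,u},{p,q,r},{p,q,s},{p,r,s},{r,s,t},{s,t,u}} U2={{r},{u},{p,r},{p,u},{q,r},{r,s},{r,t},{s,u},{t,u},{p,q,r},{p,r,s},{r,s,t},{s,t,u}} U3={{t},{r,t},{s,t},{t,u},{r,s,t},{s,t,u}} U4={{q},{p,q},{q,r},{q,s},{p,q,r},{p,q,s}}
  U12={{p,r},{p,u},{r,s},{s,u},{p,q,r},{p,r,s},{r,s,t},{s,t,u}} U13={{s,t},{r,s,t},{s,t,u}} U14={{p,q},{q,s},{p,q,r},{p,q,s}} U23={{r,t},{t,u},{r,s,t},{s,t,u}} U24={{q,r},{p,q,r}}
  U123={{r,s,t},{s,t,u}} U124={{p,q,r}}
components per intersection:
  U1: {{p},{s},{p,q},{p,r},{p,s},{p,u},{q,s},{r,s},{s,t},{s,u},{p,q,r},{p,q,s},{p,r,s},{r,s,t},{s,t,u}}
  U2: {{r},{p,r},{q,r},{r,s},{r,t},{p,q,r},{p,r,s},{r,s,t}} {{u},{p,u},{s,u},{t,u},{s,t,u}}
  U3: {{t},{r,t},{s,t},{t,u},{r,s,t},{s,t,u}}
  U4: {{q},{p,q},{q,r},{q,s},{p,q,r},{p,q,s}}
  U12: {{p,r},{r,s},{p,q,r},{p,r,s},{r,s,t}} {{p,u}} {{s,u},{s,t,u}}
  U13: {{s,t},{r,s,t},{s,t,u}}
  U14: {{p,q},{q,s},{p,q,r},{p,q,s}}
  U23: {{r,t},{r,s,t}} {{t,u},{s,t,u}}
  U24: {{q,r},{p,q,r}}
  U123: {{r,s,t}} {{s,t,u}}
  U124: {{p,q,r}}
C dims 5,8,3; δ0: rk 4, SNF 1^4; δ1: rk 3, SNF 1^3
degree 0: 5−4−0 = 1 → Ȟ^0 ≅ Z
degree 1: 8−3−4 = 1 → Ȟ^1 ≅ Z
degree 2: 3−0−3 = 0 → Ȟ^2 ≅ 0


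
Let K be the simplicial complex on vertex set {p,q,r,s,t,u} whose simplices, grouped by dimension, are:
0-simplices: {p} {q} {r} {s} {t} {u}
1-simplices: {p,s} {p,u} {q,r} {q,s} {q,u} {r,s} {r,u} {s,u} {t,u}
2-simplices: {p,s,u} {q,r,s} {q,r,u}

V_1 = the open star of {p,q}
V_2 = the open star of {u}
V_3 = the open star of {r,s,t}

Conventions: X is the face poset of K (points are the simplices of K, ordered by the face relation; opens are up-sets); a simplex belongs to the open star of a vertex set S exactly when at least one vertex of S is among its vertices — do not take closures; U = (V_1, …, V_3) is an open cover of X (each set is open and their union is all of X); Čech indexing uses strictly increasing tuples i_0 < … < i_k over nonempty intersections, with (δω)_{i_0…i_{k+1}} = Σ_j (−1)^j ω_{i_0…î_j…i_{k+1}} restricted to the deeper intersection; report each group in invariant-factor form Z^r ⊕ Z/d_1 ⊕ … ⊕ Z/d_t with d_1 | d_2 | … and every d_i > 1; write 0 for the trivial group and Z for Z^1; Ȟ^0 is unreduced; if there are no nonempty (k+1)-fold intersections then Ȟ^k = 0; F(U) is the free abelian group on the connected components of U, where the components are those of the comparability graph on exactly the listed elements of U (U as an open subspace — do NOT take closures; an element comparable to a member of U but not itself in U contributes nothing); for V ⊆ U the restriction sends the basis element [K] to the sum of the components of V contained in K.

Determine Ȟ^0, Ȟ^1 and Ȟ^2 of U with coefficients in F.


Ȟ^0 = Z, Ȟ^1 = Z, Ȟ^2 = 0

nerve simplices:
  V1={{p},{q},{p,s},{p,u},{q,r},{q,s},{q,u},{p,s,u},{q,r,s},{q,r,u}} V2={{u},{p,u},{q,u},{r,u},{s,u},{t,u},{p,s,u},{q,r,u}} V3={{r},{s},{t},{p,s},{q,r},{q,s},{r,s},{r,u},{s,u},{t,u},{p,s,u},{q,r,s},{q,r,u}}
  V12={{p,u},{q,u},{p,s,u},{q,r,u}} V13={{p,s},{q,r},{q,s},{p,s,u},{q,r,s},{q,r,u}} V23={{r,u},{s,u},{t,u},{p,s,u},{q,r,u}}
  V123={{p,s,u},{q,r,u}}
components per intersection:
  V1: {{p},{p,s},{p,u},{p,s,u}} {{q},{q,r},{q,s},{q,u},{q,r,s},{q,r,u}}
  V2: {{u},{p,u},{q,u},{r,u},{s,u},{t,u},{p,s,u},{q,r,u}}
  V3: {{r},{s},{p,s},{q,r},{q,s},{r,s},{r,u},{s,u},{p,s,u},{q,r,s},{q,r,u}} {{t},{t,u}}
  V12: {{p,u},{p,s,u}} {{q,u},{q,r,u}}
  V13: {{p,s},{p,s,u}} {{q,r},{q,s},{q,r,s},{q,r,u}}
  V23: {{r,u},{q,r,u}} {{s,u},{p,s,u}} {{t,u}}
  V123: {{p,s,u}} {{q,r,u}}
C dims 5,7,2; δ0: rk 4, SNF 1^4; δ1: rk 2, SNF 1^2
degree 0: 5−4−0 = 1 → Ȟ^0 ≅ Z
degree 1: 7−2−4 = 1 → Ȟ^1 ≅ Z
degree 2: 2−0−2 = 0 → Ȟ^2 ≅ 0


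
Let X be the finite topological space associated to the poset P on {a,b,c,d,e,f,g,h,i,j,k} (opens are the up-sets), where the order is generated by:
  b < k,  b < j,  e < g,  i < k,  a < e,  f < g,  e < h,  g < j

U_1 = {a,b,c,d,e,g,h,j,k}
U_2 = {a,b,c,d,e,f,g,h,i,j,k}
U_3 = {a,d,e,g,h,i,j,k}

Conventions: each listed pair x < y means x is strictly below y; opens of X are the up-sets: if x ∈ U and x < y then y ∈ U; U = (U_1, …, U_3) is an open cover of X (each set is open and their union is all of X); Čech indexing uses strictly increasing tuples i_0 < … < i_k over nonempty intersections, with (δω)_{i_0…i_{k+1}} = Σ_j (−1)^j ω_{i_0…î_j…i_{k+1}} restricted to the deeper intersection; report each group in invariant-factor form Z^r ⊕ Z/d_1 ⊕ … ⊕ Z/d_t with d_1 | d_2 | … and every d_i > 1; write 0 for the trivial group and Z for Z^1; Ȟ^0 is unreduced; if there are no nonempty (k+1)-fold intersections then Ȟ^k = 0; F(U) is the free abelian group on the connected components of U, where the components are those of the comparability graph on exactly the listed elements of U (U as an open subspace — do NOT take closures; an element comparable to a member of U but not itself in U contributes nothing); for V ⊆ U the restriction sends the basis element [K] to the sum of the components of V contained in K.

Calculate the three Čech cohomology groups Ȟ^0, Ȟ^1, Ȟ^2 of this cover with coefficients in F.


Ȟ^0(U;F) ≅ Z^3, Ȟ^1(U;F) ≅ 0, Ȟ^2(U;F) ≅ 0

cover nerve:
  U12={a,b,c,d,e,g,h,j,k} U13={a,d,e,g,h,j,k} U23={a,d,e,g,h,i,j,k}
  U123={a,d,e,g,h,j,k}
components per intersection:
  U1: {a,b,e,g,h,j,k} {c} {d}
  U2: {a,b,e,f,g,h,i,j,k} {c} {d}
  U3: {a,e,g,h,j} {d} {i,k}
  U12: {a,b,e,g,h,j,k} {c} {d}
  U13: {a,e,g,h,j} {d} {k}
  U23: {a,e,g,h,j} {d} {i,k}
  U123: {a,e,g,h,j} {d} {k}
C dims 9,9,3; δ0: rk 6, SNF 1^6; δ1: rk 3, SNF 1^3
Ȟ^0: (9−6)−0=3 ⇒ Z^3
Ȟ^1: (9−3)−6=0 ⇒ 0
Ȟ^2: (3−0)−3=0 ⇒ 0


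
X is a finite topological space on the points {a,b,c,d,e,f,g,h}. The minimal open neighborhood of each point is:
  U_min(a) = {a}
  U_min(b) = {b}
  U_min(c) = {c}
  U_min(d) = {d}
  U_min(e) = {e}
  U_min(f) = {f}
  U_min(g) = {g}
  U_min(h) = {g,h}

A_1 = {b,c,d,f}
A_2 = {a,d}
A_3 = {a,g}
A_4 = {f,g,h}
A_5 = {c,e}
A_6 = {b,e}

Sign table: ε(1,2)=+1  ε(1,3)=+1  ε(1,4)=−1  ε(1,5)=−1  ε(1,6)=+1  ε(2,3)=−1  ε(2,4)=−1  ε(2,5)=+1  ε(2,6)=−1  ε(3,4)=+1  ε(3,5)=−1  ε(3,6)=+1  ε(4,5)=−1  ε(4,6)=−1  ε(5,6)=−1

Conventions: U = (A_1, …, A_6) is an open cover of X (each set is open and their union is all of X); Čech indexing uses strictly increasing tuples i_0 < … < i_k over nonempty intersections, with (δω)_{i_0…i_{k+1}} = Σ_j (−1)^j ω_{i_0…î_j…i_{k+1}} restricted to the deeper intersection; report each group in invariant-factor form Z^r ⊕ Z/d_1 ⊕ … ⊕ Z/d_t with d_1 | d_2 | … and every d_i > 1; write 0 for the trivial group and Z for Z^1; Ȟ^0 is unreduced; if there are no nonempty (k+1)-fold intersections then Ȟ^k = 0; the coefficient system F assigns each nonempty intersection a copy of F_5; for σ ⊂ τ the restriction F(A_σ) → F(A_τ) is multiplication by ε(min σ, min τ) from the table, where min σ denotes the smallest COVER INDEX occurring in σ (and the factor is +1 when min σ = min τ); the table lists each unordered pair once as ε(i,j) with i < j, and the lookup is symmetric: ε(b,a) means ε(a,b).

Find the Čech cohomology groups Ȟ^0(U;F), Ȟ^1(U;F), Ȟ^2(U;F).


Ȟ^0 ≅ Z/5, Ȟ^1 ≅ Z/5 ⊕ Z/5 and Ȟ^2 ≅ 0

nerve simplices:
  A12={d} A14={f} A15={c} A16={b} A23={a} A34={g} A56={e}
C dims 6,7; δ0: rk_F5 5
degree 0: 6−5−0 = 1 → Ȟ^0 ≅ Z/5
degree 1: 7−0−5 = 2 → Ȟ^1 ≅ Z/5 ⊕ Z/5
degree 2: 0−0−0 = 0 → Ȟ^2 ≅ 0


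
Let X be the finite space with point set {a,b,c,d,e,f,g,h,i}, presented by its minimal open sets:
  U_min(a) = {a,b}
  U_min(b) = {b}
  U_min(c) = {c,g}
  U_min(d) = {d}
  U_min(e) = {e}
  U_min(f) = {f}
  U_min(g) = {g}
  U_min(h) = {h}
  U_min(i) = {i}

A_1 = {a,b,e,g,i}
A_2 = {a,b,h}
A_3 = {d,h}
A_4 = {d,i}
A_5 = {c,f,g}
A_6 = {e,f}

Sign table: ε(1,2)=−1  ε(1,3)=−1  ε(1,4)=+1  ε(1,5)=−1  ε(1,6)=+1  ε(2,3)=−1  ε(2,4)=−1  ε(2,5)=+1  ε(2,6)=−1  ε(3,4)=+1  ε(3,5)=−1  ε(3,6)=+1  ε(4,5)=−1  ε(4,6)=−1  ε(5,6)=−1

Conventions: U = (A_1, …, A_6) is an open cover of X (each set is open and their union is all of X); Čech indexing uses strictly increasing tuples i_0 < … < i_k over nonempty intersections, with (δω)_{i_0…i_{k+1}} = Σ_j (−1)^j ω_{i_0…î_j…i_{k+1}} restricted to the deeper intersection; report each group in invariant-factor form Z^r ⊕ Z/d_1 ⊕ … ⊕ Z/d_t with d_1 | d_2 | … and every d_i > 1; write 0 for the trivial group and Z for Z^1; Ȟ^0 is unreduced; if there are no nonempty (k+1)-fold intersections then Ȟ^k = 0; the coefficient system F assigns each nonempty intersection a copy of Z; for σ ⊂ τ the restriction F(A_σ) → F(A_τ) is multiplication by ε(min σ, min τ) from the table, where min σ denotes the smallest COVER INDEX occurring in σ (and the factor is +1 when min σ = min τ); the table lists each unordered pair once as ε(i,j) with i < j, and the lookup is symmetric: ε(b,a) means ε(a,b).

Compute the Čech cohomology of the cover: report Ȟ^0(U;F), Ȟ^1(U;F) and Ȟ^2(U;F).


nerve of the cover:
  A12={a,b} A14={i} A15={g} A16={e} A23={h} A34={d} A56={f}
C dims 6,7; δ0: rk 5, SNF 1^5
Ȟ^0 = (6 − 5) − 0 = 1, so Ȟ^0 ≅ Z
Ȟ^1 = (7 − 0) − 5 = 2, so Ȟ^1 ≅ Z^2
Ȟ^2 = (0 − 0) − 0 = 0, so Ȟ^2 ≅ 0

Ȟ^0 ≅ Z, Ȟ^1 ≅ Z^2, Ȟ^2 ≅ 0
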